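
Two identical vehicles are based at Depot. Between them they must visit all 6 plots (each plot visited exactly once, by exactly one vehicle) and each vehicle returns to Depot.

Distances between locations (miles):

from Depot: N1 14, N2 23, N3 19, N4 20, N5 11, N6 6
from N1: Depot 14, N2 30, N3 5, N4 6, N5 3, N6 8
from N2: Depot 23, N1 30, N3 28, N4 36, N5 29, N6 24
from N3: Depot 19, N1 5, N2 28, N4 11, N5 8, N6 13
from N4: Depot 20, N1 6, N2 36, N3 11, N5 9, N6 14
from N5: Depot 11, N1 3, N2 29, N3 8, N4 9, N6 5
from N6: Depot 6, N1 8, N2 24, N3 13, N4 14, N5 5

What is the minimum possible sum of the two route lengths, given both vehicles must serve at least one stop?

94 miles — the smallest possible combined total.

There are 2^5 − 1 = 31 ways to divide the 6 stops into two non-empty groups. For each, the best each vehicle can do is its own shortest tour through its group:
  {N1} + {N2, N3, N4, N5, N6}: 28 + 82 = 110
  {N2} + {N1, N3, N4, N5, N6}: 46 + 50 = 96
  {N1, N2} + {N3, N4, N5, N6}: 67 + 50 = 117
  {N3} + {N1, N2, N4, N5, N6}: 38 + 79 = 117
  {N1, N3} + {N2, N4, N5, N6}: 38 + 79 = 117
  {N2, N3} + {N1, N4, N5, N6}: 70 + 40 = 110
  … (31 splits in total)
  {N1, N2, N3, N4, N5} + {N6}: 82 + 12 = 94  ← best
Best: vehicle 1 Depot → N2 → N3 → N1 → N4 → N5 → Depot = 82; vehicle 2 Depot → N6 → Depot = 12; combined 94.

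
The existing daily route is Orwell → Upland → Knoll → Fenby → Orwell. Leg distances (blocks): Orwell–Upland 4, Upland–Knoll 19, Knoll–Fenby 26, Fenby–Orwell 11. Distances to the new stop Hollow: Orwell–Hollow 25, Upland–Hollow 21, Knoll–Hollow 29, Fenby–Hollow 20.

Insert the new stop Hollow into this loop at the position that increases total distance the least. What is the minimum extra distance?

Insertion cost between consecutive stops i–j is d(i,Hollow) + d(Hollow,j) − d(i,j):
  between Orwell and Upland: 25 + 21 − 4 = 42
  between Upland and Knoll: 21 + 29 − 19 = 31
  between Knoll and Fenby: 29 + 20 − 26 = 23
  between Fenby and Orwell: 20 + 25 − 11 = 34
Cheapest insertion is between Knoll and Fenby, adding 23.
New total = 60 + 23 = 83.

+23 blocks — insert Hollow between Knoll and Fenby.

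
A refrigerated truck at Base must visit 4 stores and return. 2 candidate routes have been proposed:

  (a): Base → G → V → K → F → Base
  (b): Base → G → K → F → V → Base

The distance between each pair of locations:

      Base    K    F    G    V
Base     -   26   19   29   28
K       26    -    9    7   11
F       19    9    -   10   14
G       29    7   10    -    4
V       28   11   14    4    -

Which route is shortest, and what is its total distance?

Shortest is (a), total 72.

(a): 29 + 4 + 11 + 9 + 19 = 72
(b): 29 + 7 + 9 + 14 + 28 = 87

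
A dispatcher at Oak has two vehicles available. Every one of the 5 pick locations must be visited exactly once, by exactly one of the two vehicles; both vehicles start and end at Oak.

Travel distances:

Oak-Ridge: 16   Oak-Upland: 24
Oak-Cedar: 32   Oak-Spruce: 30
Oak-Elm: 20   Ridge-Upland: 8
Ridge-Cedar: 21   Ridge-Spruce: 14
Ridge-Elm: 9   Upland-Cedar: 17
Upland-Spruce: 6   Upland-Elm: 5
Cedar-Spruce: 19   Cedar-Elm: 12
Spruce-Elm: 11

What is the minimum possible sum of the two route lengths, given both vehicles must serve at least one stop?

Minimum combined distance: 113.

Try each way of splitting the stops between the two vehicles (each non-empty) and, for each split, find the best tour for each vehicle:
  {Ridge} + {Upland, Cedar, Spruce, Elm}: 32 + 81 = 113
  {Upland} + {Ridge, Cedar, Spruce, Elm}: 48 + 81 = 129
  {Ridge, Upland} + {Cedar, Spruce, Elm}: 48 + 81 = 129
  {Cedar} + {Ridge, Upland, Spruce, Elm}: 64 + 61 = 125
  {Ridge, Cedar} + {Upland, Spruce, Elm}: 69 + 61 = 130
  {Upland, Cedar} + {Ridge, Spruce, Elm}: 73 + 61 = 134
  … (15 splits in total)
Best: vehicle 1 Oak → Ridge → Oak = 32; vehicle 2 Oak → Upland → Spruce → Cedar → Elm → Oak = 81; combined 113.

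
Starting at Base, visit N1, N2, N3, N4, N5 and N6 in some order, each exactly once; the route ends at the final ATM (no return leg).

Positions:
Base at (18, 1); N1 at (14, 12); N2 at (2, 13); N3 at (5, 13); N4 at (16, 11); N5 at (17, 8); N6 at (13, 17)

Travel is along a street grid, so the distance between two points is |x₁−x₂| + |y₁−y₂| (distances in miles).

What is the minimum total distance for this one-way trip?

There are 6! = 720 possible orderings.
Base → N1 → N2 → N3 → N4 → N5 → N6: 15+13+3+13+4+13 = 61
Base → N1 → N2 → N3 → N4 → N6 → N5: 15+13+3+13+9+13 = 66
Base → N1 → N2 → N3 → N5 → N4 → N6: 15+13+3+17+4+9 = 61
Base → N1 → N2 → N3 → N5 → N6 → N4: 15+13+3+17+13+9 = 70
Base → N1 → N2 → N3 → N6 → N4 → N5: 15+13+3+12+9+4 = 56
Base → N1 → N2 → N3 → N6 → N5 → N4: 15+13+3+12+13+4 = 60
Base → N1 → N2 → N4 → N3 → N5 → N6: 15+13+16+13+17+13 = 87
Base → N1 → N2 → N4 → N3 → N6 → N5: 15+13+16+13+12+13 = 82
… (712 more)
Base → N5 → N4 → N1 → N6 → N3 → N2: 8+4+3+6+12+3 = 36  ← best
The minimum is 36.
One shortest path: Base → N5 → N4 → N1 → N6 → N3 → N2.

36 miles — the minimum one-way total.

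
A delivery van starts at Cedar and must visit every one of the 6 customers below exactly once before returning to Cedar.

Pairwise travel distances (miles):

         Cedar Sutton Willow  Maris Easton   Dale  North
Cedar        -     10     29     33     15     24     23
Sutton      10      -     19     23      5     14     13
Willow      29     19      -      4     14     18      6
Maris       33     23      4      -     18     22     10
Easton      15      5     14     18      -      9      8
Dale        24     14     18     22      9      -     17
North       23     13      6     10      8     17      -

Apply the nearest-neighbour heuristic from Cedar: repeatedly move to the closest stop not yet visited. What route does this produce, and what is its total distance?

Cedar → [Sutton:10 / Easton:15 / North:23 / Dale:24 / Willow:29 / Maris:33] → Sutton (10)
Sutton → [Easton:5 / North:13 / Dale:14 / Willow:19 / Maris:23] → Easton (5)
Easton → [North:8 / Dale:9 / Willow:14 / Maris:18] → North (8)
North → [Willow:6 / Maris:10 / Dale:17] → Willow (6)
Willow → [Maris:4 / Dale:18] → Maris (4)
Maris → [Dale:22] → Dale (22)
Return Dale→Cedar: 24.
Total = 10 + 5 + 8 + 6 + 4 + 22 + 24 = 79.

Total distance 79 miles via the nearest-neighbour route Cedar → Sutton → Easton → North → Willow → Maris → Dale → Cedar.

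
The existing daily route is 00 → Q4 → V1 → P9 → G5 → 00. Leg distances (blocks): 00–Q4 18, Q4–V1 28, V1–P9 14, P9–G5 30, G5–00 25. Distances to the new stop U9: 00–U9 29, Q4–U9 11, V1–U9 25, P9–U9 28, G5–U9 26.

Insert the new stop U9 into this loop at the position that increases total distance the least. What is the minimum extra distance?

+8 blocks — insert U9 between Q4 and V1.

Insertion cost between consecutive stops i–j is d(i,U9) + d(U9,j) − d(i,j):
  between 00 and Q4: 29 + 11 − 18 = 22
  between Q4 and V1: 11 + 25 − 28 = 8
  between V1 and P9: 25 + 28 − 14 = 39
  between P9 and G5: 28 + 26 − 30 = 24
  between G5 and 00: 26 + 29 − 25 = 30
Cheapest insertion is between Q4 and V1, adding 8.
New total = 115 + 8 = 123.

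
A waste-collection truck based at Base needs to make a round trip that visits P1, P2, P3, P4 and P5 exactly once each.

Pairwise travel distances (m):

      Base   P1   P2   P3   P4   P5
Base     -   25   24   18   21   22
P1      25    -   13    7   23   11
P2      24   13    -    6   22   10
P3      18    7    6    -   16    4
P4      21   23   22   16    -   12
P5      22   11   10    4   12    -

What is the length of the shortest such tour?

With 5 stops there are 5!/2 = 60 distinct round trips (a route and its reverse cost the same).
Base → P1 → P2 → P3 → P4 → P5 → Base: 25+13+6+16+12+22 = 94
Base → P1 → P2 → P3 → P5 → P4 → Base: 25+13+6+4+12+21 = 81
Base → P1 → P2 → P4 → P3 → P5 → Base: 25+13+22+16+4+22 = 102
Base → P1 → P2 → P4 → P5 → P3 → Base: 25+13+22+12+4+18 = 94
Base → P1 → P2 → P5 → P3 → P4 → Base: 25+13+10+4+16+21 = 89
Base → P1 → P2 → P5 → P4 → P3 → Base: 25+13+10+12+16+18 = 94
Base → P1 → P3 → P2 → P4 → P5 → Base: 25+7+6+22+12+22 = 94
Base → P1 → P3 → P2 → P5 → P4 → Base: 25+7+6+10+12+21 = 81
Base → P1 → P3 → P4 → P2 → P5 → Base: 25+7+16+22+10+22 = 102
Base → P1 → P3 → P4 → P5 → P2 → Base: 25+7+16+12+10+24 = 94
Base → P1 → P3 → P5 → P2 → P4 → Base: 25+7+4+10+22+21 = 89
Base → P1 → P3 → P5 → P4 → P2 → Base: 25+7+4+12+22+24 = 94
Base → P1 → P4 → P2 → P3 → P5 → Base: 25+23+22+6+4+22 = 102
Base → P1 → P4 → P2 → P5 → P3 → Base: 25+23+22+10+4+18 = 102
… (46 more)
The minimum is 81.
One optimal route: Base → P1 → P2 → P3 → P5 → P4 → Base (or its reverse).

81 m — the shortest possible round trip.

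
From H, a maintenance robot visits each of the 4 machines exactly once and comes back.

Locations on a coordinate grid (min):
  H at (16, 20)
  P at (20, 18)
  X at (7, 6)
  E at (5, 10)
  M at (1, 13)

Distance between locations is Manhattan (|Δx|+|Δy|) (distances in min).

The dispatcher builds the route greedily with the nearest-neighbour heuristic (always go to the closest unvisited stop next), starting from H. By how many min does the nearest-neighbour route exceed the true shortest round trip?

The nearest-neighbour route is 4 min longer than optimal.

H: P=6, E=21, M=22, X=23 ⇒ P
P: E=23, M=24, X=25 ⇒ E
E: X=6, M=7 ⇒ X
X: M=13 ⇒ M
NN route H → P → E → X → M → H costs 70.
Optimal: H → P → X → E → M → H costs 66 (by enumerating all 12 distinct tours).
Excess = 70 − 66 = 4.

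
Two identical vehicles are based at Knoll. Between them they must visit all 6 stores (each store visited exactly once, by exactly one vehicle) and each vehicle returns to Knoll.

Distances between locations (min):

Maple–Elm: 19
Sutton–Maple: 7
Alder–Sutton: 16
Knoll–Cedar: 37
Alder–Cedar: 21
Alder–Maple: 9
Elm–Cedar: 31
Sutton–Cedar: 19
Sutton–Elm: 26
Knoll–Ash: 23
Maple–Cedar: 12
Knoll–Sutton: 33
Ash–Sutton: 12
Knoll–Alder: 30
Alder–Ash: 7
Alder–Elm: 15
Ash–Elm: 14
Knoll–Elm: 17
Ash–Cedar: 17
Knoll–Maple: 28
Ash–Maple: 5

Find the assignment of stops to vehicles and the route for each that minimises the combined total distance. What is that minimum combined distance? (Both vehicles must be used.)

136 min — the smallest possible combined total.

There are 2^5 − 1 = 31 ways to divide the 6 stops into two non-empty groups. For each, the best each vehicle can do is its own shortest tour through its group:
  {Alder} + {Ash, Sutton, Maple, Elm, Cedar}: 60 + 99 = 159
  {Ash} + {Alder, Sutton, Maple, Elm, Cedar}: 46 + 104 = 150
  {Alder, Ash} + {Sutton, Maple, Elm, Cedar}: 60 + 99 = 159
  {Sutton} + {Alder, Ash, Maple, Elm, Cedar}: 66 + 93 = 159
  {Alder, Sutton} + {Ash, Maple, Elm, Cedar}: 79 + 85 = 164
  {Ash, Sutton} + {Alder, Maple, Elm, Cedar}: 68 + 90 = 158
  … (31 splits in total)
  {Elm} + {Alder, Ash, Sutton, Maple, Cedar}: 34 + 102 = 136  ← best
Best: vehicle 1 Knoll → Elm → Knoll = 34; vehicle 2 Knoll → Ash → Alder → Sutton → Maple → Cedar → Knoll = 102; combined 136.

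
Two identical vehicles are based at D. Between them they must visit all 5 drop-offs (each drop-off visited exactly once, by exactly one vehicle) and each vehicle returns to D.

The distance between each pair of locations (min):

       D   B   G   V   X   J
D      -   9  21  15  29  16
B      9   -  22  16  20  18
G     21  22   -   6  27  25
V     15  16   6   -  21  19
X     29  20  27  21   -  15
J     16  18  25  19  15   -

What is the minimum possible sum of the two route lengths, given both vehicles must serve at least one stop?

97 min — the smallest possible combined total.

Try each way of splitting the stops between the two vehicles (each non-empty) and, for each split, find the best tour for each vehicle:
  {B} + {G, V, X, J}: 18 + 79 = 97
  {G} + {B, V, X, J}: 42 + 77 = 119
  {B, G} + {V, X, J}: 52 + 67 = 119
  {V} + {B, G, X, J}: 30 + 89 = 119
  {B, V} + {G, X, J}: 40 + 79 = 119
  {G, V} + {B, X, J}: 42 + 60 = 102
  … (15 splits in total)
Best: vehicle 1 D → B → D = 18; vehicle 2 D → G → V → X → J → D = 79; combined 97.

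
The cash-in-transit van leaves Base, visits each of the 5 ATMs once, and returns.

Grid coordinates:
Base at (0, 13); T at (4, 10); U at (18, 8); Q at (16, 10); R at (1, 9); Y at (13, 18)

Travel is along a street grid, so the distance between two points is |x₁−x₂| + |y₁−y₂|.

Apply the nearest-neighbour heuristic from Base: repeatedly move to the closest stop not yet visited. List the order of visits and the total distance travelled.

Nearest-neighbour total = 58; route Base → R → T → Q → U → Y → Base.

At Base the remaining stops are R 5, T 7, Y 18, Q 19, U 23; go to R.
At R the remaining stops are T 4, Q 16, U 18, Y 21; go to T.
At T the remaining stops are Q 12, U 16, Y 17; go to Q.
At Q the remaining stops are U 4, Y 11; go to U.
At U the remaining stops are Y 15; go to Y.
Return Y→Base: 18.
Total = 5 + 4 + 12 + 4 + 15 + 18 = 58.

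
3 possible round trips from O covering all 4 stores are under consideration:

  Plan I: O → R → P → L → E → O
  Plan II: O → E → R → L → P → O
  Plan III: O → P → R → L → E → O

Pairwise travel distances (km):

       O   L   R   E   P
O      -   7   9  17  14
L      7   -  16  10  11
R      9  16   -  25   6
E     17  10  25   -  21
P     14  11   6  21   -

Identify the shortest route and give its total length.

53 km — Plan I is the shortest.

Plan I: 9 + 6 + 11 + 10 + 17 = 53
Plan II: 17 + 25 + 16 + 11 + 14 = 83
Plan III: 14 + 6 + 16 + 10 + 17 = 63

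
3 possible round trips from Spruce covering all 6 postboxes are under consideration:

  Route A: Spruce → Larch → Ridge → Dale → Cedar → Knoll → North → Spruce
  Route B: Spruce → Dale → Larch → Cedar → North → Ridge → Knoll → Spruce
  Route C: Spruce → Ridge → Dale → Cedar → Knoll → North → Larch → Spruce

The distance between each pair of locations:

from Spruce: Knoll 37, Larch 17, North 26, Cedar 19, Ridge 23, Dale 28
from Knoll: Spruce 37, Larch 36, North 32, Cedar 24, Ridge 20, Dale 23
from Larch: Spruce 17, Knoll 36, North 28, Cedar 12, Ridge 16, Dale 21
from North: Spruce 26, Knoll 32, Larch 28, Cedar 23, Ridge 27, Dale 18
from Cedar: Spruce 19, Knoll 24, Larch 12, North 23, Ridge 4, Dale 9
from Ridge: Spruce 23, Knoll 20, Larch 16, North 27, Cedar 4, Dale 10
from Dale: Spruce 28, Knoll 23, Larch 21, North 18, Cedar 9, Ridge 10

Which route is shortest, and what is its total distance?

Route A: 17 + 16 + 10 + 9 + 24 + 32 + 26 = 134
Route B: 28 + 21 + 12 + 23 + 27 + 20 + 37 = 168
Route C: 23 + 10 + 9 + 24 + 32 + 28 + 17 = 143

134 — Route A is the shortest.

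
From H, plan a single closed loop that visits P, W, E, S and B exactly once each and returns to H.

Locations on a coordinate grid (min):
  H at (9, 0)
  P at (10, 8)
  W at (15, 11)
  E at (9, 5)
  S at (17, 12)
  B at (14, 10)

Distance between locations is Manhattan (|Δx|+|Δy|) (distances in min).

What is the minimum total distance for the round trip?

Minimum total distance: 40 min.

There are 60 distinct closed tours to check (reversals are equivalent).
H - P - W - E - S - B - H: 9+8+12+15+5+15 = 64
H - P - W - E - B - S - H: 9+8+12+10+5+20 = 64
H - P - W - S - E - B - H: 9+8+3+15+10+15 = 60
H - P - W - S - B - E - H: 9+8+3+5+10+5 = 40
H - P - W - B - E - S - H: 9+8+2+10+15+20 = 64
H - P - W - B - S - E - H: 9+8+2+5+15+5 = 44
H - P - E - W - S - B - H: 9+4+12+3+5+15 = 48
H - P - E - W - B - S - H: 9+4+12+2+5+20 = 52
H - P - E - S - W - B - H: 9+4+15+3+2+15 = 48
H - P - E - S - B - W - H: 9+4+15+5+2+17 = 52
H - P - E - B - W - S - H: 9+4+10+2+3+20 = 48
H - P - E - B - S - W - H: 9+4+10+5+3+17 = 48
H - P - S - W - E - B - H: 9+11+3+12+10+15 = 60
H - P - S - W - B - E - H: 9+11+3+2+10+5 = 40
… (46 more)
The minimum is 40.
One optimal route: H → P → W → S → B → E → H (or its reverse).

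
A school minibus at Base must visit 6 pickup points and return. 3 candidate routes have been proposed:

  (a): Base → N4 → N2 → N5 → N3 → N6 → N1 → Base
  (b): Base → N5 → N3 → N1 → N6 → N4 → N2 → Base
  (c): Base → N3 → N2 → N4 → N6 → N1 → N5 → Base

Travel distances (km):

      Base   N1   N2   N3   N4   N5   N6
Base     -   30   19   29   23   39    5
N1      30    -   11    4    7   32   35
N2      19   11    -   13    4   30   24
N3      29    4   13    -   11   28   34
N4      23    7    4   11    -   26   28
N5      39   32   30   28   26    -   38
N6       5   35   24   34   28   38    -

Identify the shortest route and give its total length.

(a): 23 + 4 + 30 + 28 + 34 + 35 + 30 = 184
(b): 39 + 28 + 4 + 35 + 28 + 4 + 19 = 157
(c): 29 + 13 + 4 + 28 + 35 + 32 + 39 = 180

Shortest is (b), total 157 km.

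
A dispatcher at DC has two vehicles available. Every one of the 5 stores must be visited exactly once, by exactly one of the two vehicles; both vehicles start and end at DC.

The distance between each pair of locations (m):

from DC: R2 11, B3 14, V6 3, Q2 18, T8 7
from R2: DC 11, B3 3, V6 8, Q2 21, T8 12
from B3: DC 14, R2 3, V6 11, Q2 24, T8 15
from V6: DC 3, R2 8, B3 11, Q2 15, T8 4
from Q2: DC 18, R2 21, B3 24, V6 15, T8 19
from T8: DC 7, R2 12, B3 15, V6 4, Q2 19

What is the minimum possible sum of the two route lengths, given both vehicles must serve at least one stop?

Check every non-empty split of the stops between the two vehicles; for each half take its own optimal tour:
  {R2} + {B3, V6, Q2, T8}: 22 + 64 = 86
  {B3} + {R2, V6, Q2, T8}: 28 + 58 = 86
  {R2, B3} + {V6, Q2, T8}: 28 + 44 = 72
  {V6} + {R2, B3, Q2, T8}: 6 + 64 = 70
  {R2, V6} + {B3, Q2, T8}: 22 + 64 = 86
  {B3, V6} + {R2, Q2, T8}: 28 + 58 = 86
  … (15 splits in total)
Best: vehicle 1 DC → V6 → DC = 6; vehicle 2 DC → R2 → B3 → Q2 → T8 → DC = 64; combined 70.

Minimum combined distance: 70 m.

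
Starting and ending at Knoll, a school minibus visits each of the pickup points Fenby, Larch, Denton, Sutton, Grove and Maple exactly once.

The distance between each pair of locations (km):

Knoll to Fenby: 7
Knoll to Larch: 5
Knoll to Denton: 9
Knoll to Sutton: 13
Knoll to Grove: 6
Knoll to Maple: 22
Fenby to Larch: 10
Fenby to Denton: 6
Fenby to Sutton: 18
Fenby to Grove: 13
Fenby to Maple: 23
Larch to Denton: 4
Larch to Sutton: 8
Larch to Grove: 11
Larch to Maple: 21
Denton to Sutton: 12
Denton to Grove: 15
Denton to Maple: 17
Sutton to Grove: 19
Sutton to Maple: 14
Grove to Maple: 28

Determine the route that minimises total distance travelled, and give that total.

With 6 stops there are 6!/2 = 360 distinct round trips (a route and its reverse cost the same).
Knoll→Fenby→Larch→Denton→Sutton→Grove→Maple→Knoll: 7+10+4+12+19+28+22 = 102
Knoll→Fenby→Larch→Denton→Sutton→Maple→Grove→Knoll: 7+10+4+12+14+28+6 = 81
Knoll→Fenby→Larch→Denton→Grove→Sutton→Maple→Knoll: 7+10+4+15+19+14+22 = 91
Knoll→Fenby→Larch→Denton→Grove→Maple→Sutton→Knoll: 7+10+4+15+28+14+13 = 91
Knoll→Fenby→Larch→Denton→Maple→Sutton→Grove→Knoll: 7+10+4+17+14+19+6 = 77
Knoll→Fenby→Larch→Denton→Maple→Grove→Sutton→Knoll: 7+10+4+17+28+19+13 = 98
Knoll→Fenby→Larch→Sutton→Denton→Grove→Maple→Knoll: 7+10+8+12+15+28+22 = 102
Knoll→Fenby→Larch→Sutton→Denton→Maple→Grove→Knoll: 7+10+8+12+17+28+6 = 88
… (352 more)
Knoll→Fenby→Denton→Maple→Sutton→Larch→Grove→Knoll: 7+6+17+14+8+11+6 = 69  ← best
The minimum is 69.
One optimal route: Knoll → Fenby → Denton → Maple → Sutton → Larch → Grove → Knoll (or its reverse).

Shortest round trip = 69 km.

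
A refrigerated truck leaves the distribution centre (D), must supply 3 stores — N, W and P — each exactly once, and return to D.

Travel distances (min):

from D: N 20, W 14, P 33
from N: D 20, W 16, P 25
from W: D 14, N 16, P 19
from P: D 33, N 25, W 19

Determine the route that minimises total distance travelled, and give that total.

78 min — the shortest possible round trip.

With 3 stops there are 3!/2 = 3 distinct round trips (a route and its reverse cost the same).
D-N-W-P-D: 20+16+19+33 = 88
D-N-P-W-D: 20+25+19+14 = 78
D-W-N-P-D: 14+16+25+33 = 88
The minimum is 78.
One optimal route: D → N → P → W → D (or its reverse).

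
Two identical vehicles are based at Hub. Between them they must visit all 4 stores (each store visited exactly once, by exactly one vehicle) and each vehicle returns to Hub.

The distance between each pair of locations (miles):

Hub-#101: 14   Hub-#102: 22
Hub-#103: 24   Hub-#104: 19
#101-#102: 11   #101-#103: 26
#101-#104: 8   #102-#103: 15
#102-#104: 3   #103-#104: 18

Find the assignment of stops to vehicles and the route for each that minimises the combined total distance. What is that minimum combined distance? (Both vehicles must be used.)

89 miles — the smallest possible combined total.

Try each way of splitting the stops between the two vehicles (each non-empty) and, for each split, find the best tour for each vehicle:
  {#101} + {#102, #103, #104}: 28 + 61 = 89
  {#102} + {#101, #103, #104}: 44 + 64 = 108
  {#101, #102} + {#103, #104}: 47 + 61 = 108
  {#103} + {#101, #102, #104}: 48 + 47 = 95
  {#101, #103} + {#102, #104}: 64 + 44 = 108
  {#102, #103} + {#101, #104}: 61 + 41 = 102
  … (7 splits in total)
Best: vehicle 1 Hub → #101 → Hub = 28; vehicle 2 Hub → #103 → #102 → #104 → Hub = 61; combined 89.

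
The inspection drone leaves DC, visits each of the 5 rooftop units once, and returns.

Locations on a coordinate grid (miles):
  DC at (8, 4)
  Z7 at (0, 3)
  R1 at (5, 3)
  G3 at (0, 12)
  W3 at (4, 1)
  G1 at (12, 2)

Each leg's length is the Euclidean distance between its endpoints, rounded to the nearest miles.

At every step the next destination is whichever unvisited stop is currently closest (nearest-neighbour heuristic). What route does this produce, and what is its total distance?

38 miles along DC → R1 → W3 → Z7 → G3 → G1 → DC.

At DC the remaining stops are R1 3, G1 4, W3 5, Z7 8, G3 11; go to R1.
At R1 the remaining stops are W3 2, Z7 5, G1 7, G3 10; go to W3.
At W3 the remaining stops are Z7 4, G1 8, G3 12; go to Z7.
At Z7 the remaining stops are G3 9, G1 12; go to G3.
At G3 the remaining stops are G1 16; go to G1.
Return G1→DC: 4.
Total = 3 + 2 + 4 + 9 + 16 + 4 = 38.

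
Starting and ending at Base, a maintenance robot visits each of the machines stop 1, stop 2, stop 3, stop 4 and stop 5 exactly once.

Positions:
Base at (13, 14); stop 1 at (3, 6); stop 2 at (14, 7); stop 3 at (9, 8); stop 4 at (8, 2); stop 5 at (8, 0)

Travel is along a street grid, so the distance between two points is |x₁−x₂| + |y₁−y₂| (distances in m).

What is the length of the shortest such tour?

50 m — the shortest possible round trip.

With 5 stops there are 5!/2 = 60 distinct round trips (a route and its reverse cost the same).
Base→stop 1→stop 2→stop 3→stop 4→stop 5→Base: 18+12+6+7+2+19 = 64
Base→stop 1→stop 2→stop 3→stop 5→stop 4→Base: 18+12+6+9+2+17 = 64
Base→stop 1→stop 2→stop 4→stop 3→stop 5→Base: 18+12+11+7+9+19 = 76
Base→stop 1→stop 2→stop 4→stop 5→stop 3→Base: 18+12+11+2+9+10 = 62
Base→stop 1→stop 2→stop 5→stop 3→stop 4→Base: 18+12+13+9+7+17 = 76
Base→stop 1→stop 2→stop 5→stop 4→stop 3→Base: 18+12+13+2+7+10 = 62
Base→stop 1→stop 3→stop 2→stop 4→stop 5→Base: 18+8+6+11+2+19 = 64
Base→stop 1→stop 3→stop 2→stop 5→stop 4→Base: 18+8+6+13+2+17 = 64
Base→stop 1→stop 3→stop 4→stop 2→stop 5→Base: 18+8+7+11+13+19 = 76
Base→stop 1→stop 3→stop 4→stop 5→stop 2→Base: 18+8+7+2+13+8 = 56
Base→stop 1→stop 3→stop 5→stop 2→stop 4→Base: 18+8+9+13+11+17 = 76
Base→stop 1→stop 3→stop 5→stop 4→stop 2→Base: 18+8+9+2+11+8 = 56
Base→stop 1→stop 4→stop 2→stop 3→stop 5→Base: 18+9+11+6+9+19 = 72
Base→stop 1→stop 4→stop 2→stop 5→stop 3→Base: 18+9+11+13+9+10 = 70
… (46 more)
Base→stop 2→stop 1→stop 4→stop 5→stop 3→Base: 8+12+9+2+9+10 = 50  ← best
The minimum is 50.
One optimal route: Base → stop 2 → stop 1 → stop 4 → stop 5 → stop 3 → Base (or its reverse).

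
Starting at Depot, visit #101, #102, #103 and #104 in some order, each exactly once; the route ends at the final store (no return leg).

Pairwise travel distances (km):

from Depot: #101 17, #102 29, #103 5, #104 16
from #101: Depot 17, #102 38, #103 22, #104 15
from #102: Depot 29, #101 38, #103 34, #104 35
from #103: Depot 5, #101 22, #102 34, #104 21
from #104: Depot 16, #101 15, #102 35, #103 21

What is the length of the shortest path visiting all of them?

Minimum one-way distance = 77 km.

There are 4! = 24 possible orderings.
Depot - #101 - #102 - #103 - #104: 17+38+34+21 = 110
Depot - #101 - #102 - #104 - #103: 17+38+35+21 = 111
Depot - #101 - #103 - #102 - #104: 17+22+34+35 = 108
Depot - #101 - #103 - #104 - #102: 17+22+21+35 = 95
Depot - #101 - #104 - #102 - #103: 17+15+35+34 = 101
Depot - #101 - #104 - #103 - #102: 17+15+21+34 = 87
Depot - #102 - #101 - #103 - #104: 29+38+22+21 = 110
Depot - #102 - #101 - #104 - #103: 29+38+15+21 = 103
Depot - #102 - #103 - #101 - #104: 29+34+22+15 = 100
Depot - #102 - #103 - #104 - #101: 29+34+21+15 = 99
Depot - #102 - #104 - #101 - #103: 29+35+15+22 = 101
Depot - #102 - #104 - #103 - #101: 29+35+21+22 = 107
Depot - #103 - #101 - #102 - #104: 5+22+38+35 = 100
Depot - #103 - #101 - #104 - #102: 5+22+15+35 = 77
… (10 more)
The minimum is 77.
One shortest path: Depot → #103 → #101 → #104 → #102.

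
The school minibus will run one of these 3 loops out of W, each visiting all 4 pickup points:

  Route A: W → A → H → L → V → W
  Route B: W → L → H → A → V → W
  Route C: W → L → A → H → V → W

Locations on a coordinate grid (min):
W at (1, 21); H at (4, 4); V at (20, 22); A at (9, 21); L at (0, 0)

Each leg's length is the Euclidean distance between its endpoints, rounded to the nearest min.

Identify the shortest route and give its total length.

Route A: 8 + 18 + 6 + 30 + 19 = 81
Route B: 21 + 6 + 18 + 11 + 19 = 75
Route C: 21 + 23 + 18 + 24 + 19 = 105

Shortest is Route B, total 75 min.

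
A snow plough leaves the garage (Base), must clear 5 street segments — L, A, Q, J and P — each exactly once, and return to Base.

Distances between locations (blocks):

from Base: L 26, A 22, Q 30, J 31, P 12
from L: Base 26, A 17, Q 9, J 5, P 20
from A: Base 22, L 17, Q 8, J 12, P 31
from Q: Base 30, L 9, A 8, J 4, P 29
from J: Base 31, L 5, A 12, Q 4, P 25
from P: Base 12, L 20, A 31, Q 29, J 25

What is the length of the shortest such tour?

Shortest round trip = 71 blocks.

Base - L - A - Q - J - P - Base: 26+17+8+4+25+12 = 92
Base - L - A - Q - P - J - Base: 26+17+8+29+25+31 = 136
Base - L - A - J - Q - P - Base: 26+17+12+4+29+12 = 100
Base - L - A - J - P - Q - Base: 26+17+12+25+29+30 = 139
Base - L - A - P - Q - J - Base: 26+17+31+29+4+31 = 138
Base - L - A - P - J - Q - Base: 26+17+31+25+4+30 = 133
Base - L - Q - A - J - P - Base: 26+9+8+12+25+12 = 92
Base - L - Q - A - P - J - Base: 26+9+8+31+25+31 = 130
Base - L - Q - J - A - P - Base: 26+9+4+12+31+12 = 94
Base - L - Q - J - P - A - Base: 26+9+4+25+31+22 = 117
Base - L - Q - P - A - J - Base: 26+9+29+31+12+31 = 138
Base - L - Q - P - J - A - Base: 26+9+29+25+12+22 = 123
Base - L - J - A - Q - P - Base: 26+5+12+8+29+12 = 92
Base - L - J - A - P - Q - Base: 26+5+12+31+29+30 = 133
… (46 more)
Base - A - Q - J - L - P - Base: 22+8+4+5+20+12 = 71  ← best
The minimum is 71.
One optimal route: Base → A → Q → J → L → P → Base (or its reverse).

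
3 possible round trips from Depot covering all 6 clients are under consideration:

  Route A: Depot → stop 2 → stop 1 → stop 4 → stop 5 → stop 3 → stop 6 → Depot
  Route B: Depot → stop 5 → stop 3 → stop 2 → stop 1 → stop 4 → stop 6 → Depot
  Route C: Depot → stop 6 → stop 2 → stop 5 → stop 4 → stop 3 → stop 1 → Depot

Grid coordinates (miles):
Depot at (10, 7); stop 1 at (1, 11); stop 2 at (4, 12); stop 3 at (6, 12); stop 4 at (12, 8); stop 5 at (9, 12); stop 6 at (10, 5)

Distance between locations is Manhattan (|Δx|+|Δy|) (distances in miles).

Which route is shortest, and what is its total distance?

Route A: 11 + 4 + 14 + 7 + 3 + 11 + 2 = 52
Route B: 6 + 3 + 2 + 4 + 14 + 5 + 2 = 36
Route C: 2 + 13 + 5 + 7 + 10 + 6 + 13 = 56

36 miles — Route B is the shortest.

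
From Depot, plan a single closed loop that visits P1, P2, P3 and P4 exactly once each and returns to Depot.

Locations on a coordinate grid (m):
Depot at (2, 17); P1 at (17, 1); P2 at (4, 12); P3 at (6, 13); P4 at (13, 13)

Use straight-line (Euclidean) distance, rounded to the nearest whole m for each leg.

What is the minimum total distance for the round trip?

With 4 stops there are 4!/2 = 12 distinct round trips (a route and its reverse cost the same).
Depot - P1 - P2 - P3 - P4 - Depot: 22+17+2+7+12 = 60
Depot - P1 - P2 - P4 - P3 - Depot: 22+17+9+7+6 = 61
Depot - P1 - P3 - P2 - P4 - Depot: 22+16+2+9+12 = 61
Depot - P1 - P3 - P4 - P2 - Depot: 22+16+7+9+5 = 59
Depot - P1 - P4 - P2 - P3 - Depot: 22+13+9+2+6 = 52
Depot - P1 - P4 - P3 - P2 - Depot: 22+13+7+2+5 = 49
Depot - P2 - P1 - P3 - P4 - Depot: 5+17+16+7+12 = 57
Depot - P2 - P1 - P4 - P3 - Depot: 5+17+13+7+6 = 48
Depot - P2 - P3 - P1 - P4 - Depot: 5+2+16+13+12 = 48
Depot - P2 - P4 - P1 - P3 - Depot: 5+9+13+16+6 = 49
Depot - P3 - P1 - P2 - P4 - Depot: 6+16+17+9+12 = 60
Depot - P3 - P2 - P1 - P4 - Depot: 6+2+17+13+12 = 50
The minimum is 48.
One optimal route: Depot → P2 → P1 → P4 → P3 → Depot (or its reverse).

48 m — the shortest possible round trip.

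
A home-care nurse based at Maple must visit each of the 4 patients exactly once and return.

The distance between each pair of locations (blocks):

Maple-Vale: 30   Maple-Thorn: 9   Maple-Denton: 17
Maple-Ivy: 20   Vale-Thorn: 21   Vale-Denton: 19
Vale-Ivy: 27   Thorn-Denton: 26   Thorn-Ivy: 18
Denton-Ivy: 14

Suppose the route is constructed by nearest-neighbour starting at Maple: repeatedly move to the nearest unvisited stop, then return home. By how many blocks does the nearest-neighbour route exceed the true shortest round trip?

Maple: Thorn=9, Denton=17, Ivy=20, Vale=30 ⇒ Thorn
Thorn: Ivy=18, Vale=21, Denton=26 ⇒ Ivy
Ivy: Denton=14, Vale=27 ⇒ Denton
Denton: Vale=19 ⇒ Vale
NN route Maple → Thorn → Ivy → Denton → Vale → Maple costs 90.
Optimal: Maple → Thorn → Vale → Denton → Ivy → Maple costs 83 (by enumerating all 12 distinct tours).
Excess = 90 − 83 = 7.

The nearest-neighbour route is 7 blocks longer than optimal.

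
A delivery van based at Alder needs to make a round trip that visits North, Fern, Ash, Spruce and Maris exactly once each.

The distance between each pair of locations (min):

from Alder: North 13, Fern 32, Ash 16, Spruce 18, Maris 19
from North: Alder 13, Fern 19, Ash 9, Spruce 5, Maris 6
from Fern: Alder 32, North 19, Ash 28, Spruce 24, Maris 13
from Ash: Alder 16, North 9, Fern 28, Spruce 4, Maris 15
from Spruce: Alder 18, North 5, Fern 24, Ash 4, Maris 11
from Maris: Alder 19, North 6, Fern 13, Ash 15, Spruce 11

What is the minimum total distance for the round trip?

76 min — the shortest possible round trip.

Alder → North → Fern → Ash → Spruce → Maris → Alder: 13+19+28+4+11+19 = 94
Alder → North → Fern → Ash → Maris → Spruce → Alder: 13+19+28+15+11+18 = 104
Alder → North → Fern → Spruce → Ash → Maris → Alder: 13+19+24+4+15+19 = 94
Alder → North → Fern → Spruce → Maris → Ash → Alder: 13+19+24+11+15+16 = 98
Alder → North → Fern → Maris → Ash → Spruce → Alder: 13+19+13+15+4+18 = 82
Alder → North → Fern → Maris → Spruce → Ash → Alder: 13+19+13+11+4+16 = 76
Alder → North → Ash → Fern → Spruce → Maris → Alder: 13+9+28+24+11+19 = 104
Alder → North → Ash → Fern → Maris → Spruce → Alder: 13+9+28+13+11+18 = 92
Alder → North → Ash → Spruce → Fern → Maris → Alder: 13+9+4+24+13+19 = 82
Alder → North → Ash → Spruce → Maris → Fern → Alder: 13+9+4+11+13+32 = 82
Alder → North → Ash → Maris → Fern → Spruce → Alder: 13+9+15+13+24+18 = 92
Alder → North → Ash → Maris → Spruce → Fern → Alder: 13+9+15+11+24+32 = 104
Alder → North → Spruce → Fern → Ash → Maris → Alder: 13+5+24+28+15+19 = 104
Alder → North → Spruce → Fern → Maris → Ash → Alder: 13+5+24+13+15+16 = 86
… (46 more)
The minimum is 76.
One optimal route: Alder → North → Fern → Maris → Spruce → Ash → Alder (or its reverse).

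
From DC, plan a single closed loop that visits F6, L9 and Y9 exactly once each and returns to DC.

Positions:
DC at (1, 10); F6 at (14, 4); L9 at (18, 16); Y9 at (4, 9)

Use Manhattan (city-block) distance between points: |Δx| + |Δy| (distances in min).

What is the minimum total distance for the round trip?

DC - F6 - L9 - Y9 - DC: 19+16+21+4 = 60
DC - F6 - Y9 - L9 - DC: 19+15+21+23 = 78
DC - L9 - F6 - Y9 - DC: 23+16+15+4 = 58
The minimum is 58.
One optimal route: DC → L9 → F6 → Y9 → DC (or its reverse).

Shortest round trip = 58 min.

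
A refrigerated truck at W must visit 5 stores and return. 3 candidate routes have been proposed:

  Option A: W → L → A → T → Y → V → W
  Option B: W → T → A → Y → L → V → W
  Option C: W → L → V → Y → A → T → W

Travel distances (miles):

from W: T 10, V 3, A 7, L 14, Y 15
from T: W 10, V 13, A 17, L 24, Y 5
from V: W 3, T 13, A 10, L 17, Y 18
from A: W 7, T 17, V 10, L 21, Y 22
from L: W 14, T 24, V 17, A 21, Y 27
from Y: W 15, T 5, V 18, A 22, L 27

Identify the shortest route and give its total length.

Shortest is Option A, total 78 miles.

Option A: 14 + 21 + 17 + 5 + 18 + 3 = 78
Option B: 10 + 17 + 22 + 27 + 17 + 3 = 96
Option C: 14 + 17 + 18 + 22 + 17 + 10 = 98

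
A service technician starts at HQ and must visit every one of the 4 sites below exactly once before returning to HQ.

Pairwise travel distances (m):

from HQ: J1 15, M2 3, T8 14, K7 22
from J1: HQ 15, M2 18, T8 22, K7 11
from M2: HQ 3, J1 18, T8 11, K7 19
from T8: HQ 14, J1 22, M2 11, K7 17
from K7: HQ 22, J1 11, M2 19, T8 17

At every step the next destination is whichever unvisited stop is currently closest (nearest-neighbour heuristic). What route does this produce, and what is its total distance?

At HQ the remaining stops are M2 3, T8 14, J1 15, K7 22; go to M2.
At M2 the remaining stops are T8 11, J1 18, K7 19; go to T8.
At T8 the remaining stops are K7 17, J1 22; go to K7.
At K7 the remaining stops are J1 11; go to J1.
Return J1→HQ: 15.
Total = 3 + 11 + 17 + 11 + 15 = 57.

Nearest-neighbour total = 57 m; route HQ → M2 → T8 → K7 → J1 → HQ.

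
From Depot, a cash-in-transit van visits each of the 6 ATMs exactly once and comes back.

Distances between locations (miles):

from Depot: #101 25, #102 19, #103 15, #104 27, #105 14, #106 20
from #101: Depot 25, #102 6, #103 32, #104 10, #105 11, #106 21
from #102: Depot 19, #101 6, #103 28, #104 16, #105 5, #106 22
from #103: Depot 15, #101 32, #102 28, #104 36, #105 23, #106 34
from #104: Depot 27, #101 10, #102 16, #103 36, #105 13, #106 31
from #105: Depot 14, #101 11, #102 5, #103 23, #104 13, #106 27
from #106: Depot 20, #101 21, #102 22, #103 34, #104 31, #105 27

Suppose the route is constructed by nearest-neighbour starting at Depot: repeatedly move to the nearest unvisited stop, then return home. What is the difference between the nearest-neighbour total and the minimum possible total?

The nearest-neighbour route is 6 miles longer than optimal.

From Depot: #105=14, #103=15, #102=19, #106=20, #101=25, #104=27 → choose #105 (14).
From #105: #102=5, #101=11, #104=13, #103=23, #106=27 → choose #102 (5).
From #102: #101=6, #104=16, #106=22, #103=28 → choose #101 (6).
From #101: #104=10, #106=21, #103=32 → choose #104 (10).
From #104: #106=31, #103=36 → choose #106 (31).
From #106: #103=34 → choose #103 (34).
NN route Depot → #105 → #102 → #101 → #104 → #106 → #103 → Depot costs 115.
Optimal: Depot → #103 → #105 → #104 → #101 → #102 → #106 → Depot costs 109 (by enumerating all 360 distinct tours).
Excess = 115 − 109 = 6.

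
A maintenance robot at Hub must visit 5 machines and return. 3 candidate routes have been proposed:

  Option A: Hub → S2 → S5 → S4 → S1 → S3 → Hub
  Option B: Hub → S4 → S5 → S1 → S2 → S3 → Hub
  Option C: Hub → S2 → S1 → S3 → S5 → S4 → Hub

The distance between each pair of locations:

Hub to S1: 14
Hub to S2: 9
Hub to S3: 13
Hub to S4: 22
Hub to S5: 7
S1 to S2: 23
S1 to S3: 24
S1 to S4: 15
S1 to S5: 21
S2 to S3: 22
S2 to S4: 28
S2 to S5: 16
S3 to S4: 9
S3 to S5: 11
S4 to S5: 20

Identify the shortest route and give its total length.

97 — Option A is the shortest.

Option A: 9 + 16 + 20 + 15 + 24 + 13 = 97
Option B: 22 + 20 + 21 + 23 + 22 + 13 = 121
Option C: 9 + 23 + 24 + 11 + 20 + 22 = 109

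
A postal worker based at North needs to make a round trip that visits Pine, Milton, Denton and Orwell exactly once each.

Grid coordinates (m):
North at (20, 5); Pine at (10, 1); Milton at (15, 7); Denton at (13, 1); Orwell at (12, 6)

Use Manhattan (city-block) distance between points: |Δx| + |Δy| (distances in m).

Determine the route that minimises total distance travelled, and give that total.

32 m — the shortest possible round trip.

North → Pine → Milton → Denton → Orwell → North: 14+11+8+6+9 = 48
North → Pine → Milton → Orwell → Denton → North: 14+11+4+6+11 = 46
North → Pine → Denton → Milton → Orwell → North: 14+3+8+4+9 = 38
North → Pine → Denton → Orwell → Milton → North: 14+3+6+4+7 = 34
North → Pine → Orwell → Milton → Denton → North: 14+7+4+8+11 = 44
North → Pine → Orwell → Denton → Milton → North: 14+7+6+8+7 = 42
North → Milton → Pine → Denton → Orwell → North: 7+11+3+6+9 = 36
North → Milton → Pine → Orwell → Denton → North: 7+11+7+6+11 = 42
North → Milton → Denton → Pine → Orwell → North: 7+8+3+7+9 = 34
North → Milton → Orwell → Pine → Denton → North: 7+4+7+3+11 = 32
North → Denton → Pine → Milton → Orwell → North: 11+3+11+4+9 = 38
North → Denton → Milton → Pine → Orwell → North: 11+8+11+7+9 = 46
The minimum is 32.
One optimal route: North → Milton → Orwell → Pine → Denton → North (or its reverse).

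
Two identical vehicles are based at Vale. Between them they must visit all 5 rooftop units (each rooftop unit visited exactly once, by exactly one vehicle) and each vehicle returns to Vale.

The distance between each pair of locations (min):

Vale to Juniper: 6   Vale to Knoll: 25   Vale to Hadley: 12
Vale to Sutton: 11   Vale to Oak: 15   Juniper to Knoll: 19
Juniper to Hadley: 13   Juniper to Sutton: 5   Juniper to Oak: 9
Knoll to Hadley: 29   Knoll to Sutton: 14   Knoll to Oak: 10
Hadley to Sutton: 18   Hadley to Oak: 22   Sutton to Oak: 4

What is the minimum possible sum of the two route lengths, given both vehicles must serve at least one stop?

There are 2^4 − 1 = 15 ways to divide the 5 stops into two non-empty groups. For each, the best each vehicle can do is its own shortest tour through its group:
  {Juniper} + {Knoll, Hadley, Sutton, Oak}: 12 + 66 = 78
  {Knoll} + {Juniper, Hadley, Sutton, Oak}: 50 + 49 = 99
  {Juniper, Knoll} + {Hadley, Sutton, Oak}: 50 + 49 = 99
  {Hadley} + {Juniper, Knoll, Sutton, Oak}: 24 + 50 = 74
  {Juniper, Hadley} + {Knoll, Sutton, Oak}: 31 + 50 = 81
  {Knoll, Hadley} + {Juniper, Sutton, Oak}: 66 + 30 = 96
  … (15 splits in total)
Best: vehicle 1 Vale → Hadley → Vale = 24; vehicle 2 Vale → Juniper → Knoll → Oak → Sutton → Vale = 50; combined 74.

Minimum combined distance: 74 min.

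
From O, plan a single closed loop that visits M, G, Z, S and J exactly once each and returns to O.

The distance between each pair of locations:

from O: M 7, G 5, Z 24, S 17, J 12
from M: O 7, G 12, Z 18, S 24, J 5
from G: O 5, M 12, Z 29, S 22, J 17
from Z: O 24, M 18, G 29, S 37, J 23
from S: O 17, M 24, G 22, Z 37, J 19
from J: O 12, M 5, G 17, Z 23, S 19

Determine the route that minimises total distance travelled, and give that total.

O→M→G→Z→S→J→O: 7+12+29+37+19+12 = 116
O→M→G→Z→J→S→O: 7+12+29+23+19+17 = 107
O→M→G→S→Z→J→O: 7+12+22+37+23+12 = 113
O→M→G→S→J→Z→O: 7+12+22+19+23+24 = 107
O→M→G→J→Z→S→O: 7+12+17+23+37+17 = 113
O→M→G→J→S→Z→O: 7+12+17+19+37+24 = 116
O→M→Z→G→S→J→O: 7+18+29+22+19+12 = 107
O→M→Z→G→J→S→O: 7+18+29+17+19+17 = 107
O→M→Z→S→G→J→O: 7+18+37+22+17+12 = 113
O→M→Z→S→J→G→O: 7+18+37+19+17+5 = 103
O→M→Z→J→G→S→O: 7+18+23+17+22+17 = 104
O→M→Z→J→S→G→O: 7+18+23+19+22+5 = 94
O→M→S→G→Z→J→O: 7+24+22+29+23+12 = 117
O→M→S→G→J→Z→O: 7+24+22+17+23+24 = 117
… (46 more)
O→G→Z→M→J→S→O: 5+29+18+5+19+17 = 93  ← best
The minimum is 93.
One optimal route: O → G → Z → M → J → S → O (or its reverse).

Shortest round trip = 93.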